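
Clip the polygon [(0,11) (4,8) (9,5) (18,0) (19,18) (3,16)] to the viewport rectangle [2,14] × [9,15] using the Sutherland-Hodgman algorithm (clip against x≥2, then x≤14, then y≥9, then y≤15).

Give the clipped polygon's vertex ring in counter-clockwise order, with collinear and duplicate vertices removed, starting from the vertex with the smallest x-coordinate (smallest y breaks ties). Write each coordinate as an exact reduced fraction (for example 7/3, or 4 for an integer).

1. After x ≥ 2: [(2,43/3) (2,19/2) (4,8) (9,5) (18,0) (19,18) (3,16)]
2. After x ≤ 14: [(2,43/3) (2,19/2) (4,8) (9,5) (14,20/9) (14,139/8) (3,16)]
3. After y ≥ 9: [(2,43/3) (2,19/2) (8/3,9) (14,9) (14,139/8) (3,16)]
4. After y ≤ 15: [(12/5,15) (2,43/3) (2,19/2) (8/3,9) (14,9) (14,15)]
5. Canonical ring: [(2,19/2) (8/3,9) (14,9) (14,15) (12/5,15) (2,43/3)]

Clipped polygon: [(2,19/2) (8/3,9) (14,9) (14,15) (12/5,15) (2,43/3)]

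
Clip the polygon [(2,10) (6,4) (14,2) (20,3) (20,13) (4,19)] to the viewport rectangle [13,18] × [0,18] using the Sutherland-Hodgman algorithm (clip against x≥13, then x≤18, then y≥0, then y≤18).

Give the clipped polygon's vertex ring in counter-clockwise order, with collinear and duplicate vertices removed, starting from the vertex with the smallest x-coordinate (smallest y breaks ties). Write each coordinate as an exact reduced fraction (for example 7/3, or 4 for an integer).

1. After x ≥ 13: [(13,9/4) (14,2) (20,3) (20,13) (13,125/8)]
2. After x ≤ 18: [(13,9/4) (14,2) (18,8/3) (18,55/4) (13,125/8)]
3. After y ≥ 0: [(13,9/4) (14,2) (18,8/3) (18,55/4) (13,125/8)]
4. After y ≤ 18: [(13,9/4) (14,2) (18,8/3) (18,55/4) (13,125/8)]
5. Canonical ring: [(13,9/4) (14,2) (18,8/3) (18,55/4) (13,125/8)]

Clipped polygon: [(13,9/4) (14,2) (18,8/3) (18,55/4) (13,125/8)]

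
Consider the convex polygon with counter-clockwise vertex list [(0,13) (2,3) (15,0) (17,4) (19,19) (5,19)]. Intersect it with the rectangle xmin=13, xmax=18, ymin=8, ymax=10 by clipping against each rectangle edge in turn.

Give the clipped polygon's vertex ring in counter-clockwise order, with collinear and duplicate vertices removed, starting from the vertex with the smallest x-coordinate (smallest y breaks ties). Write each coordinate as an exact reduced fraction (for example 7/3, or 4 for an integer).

1. After x ≥ 13: [(13,6/13) (15,0) (17,4) (19,19) (13,19)]
2. After x ≤ 18: [(13,6/13) (15,0) (17,4) (18,23/2) (18,19) (13,19)]
3. After y ≥ 8: [(13,8) (263/15,8) (18,23/2) (18,19) (13,19)]
4. After y ≤ 10: [(13,10) (13,8) (263/15,8) (89/5,10)]
5. Canonical ring: [(13,8) (263/15,8) (89/5,10) (13,10)]

Clipped polygon: [(13,8) (263/15,8) (89/5,10) (13,10)]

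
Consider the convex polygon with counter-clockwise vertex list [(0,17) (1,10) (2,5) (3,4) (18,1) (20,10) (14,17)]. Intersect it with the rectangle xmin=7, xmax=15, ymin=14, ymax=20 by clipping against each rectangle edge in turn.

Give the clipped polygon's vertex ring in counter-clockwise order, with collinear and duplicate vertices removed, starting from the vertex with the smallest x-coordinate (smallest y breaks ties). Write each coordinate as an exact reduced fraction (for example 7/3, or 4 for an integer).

Clipped polygon: [(7,14) (15,14) (15,95/6) (14,17) (7,17)]

1. After x ≥ 7: [(7,17) (7,16/5) (18,1) (20,10) (14,17)]
2. After x ≤ 15: [(7,17) (7,16/5) (15,8/5) (15,95/6) (14,17)]
3. After y ≥ 14: [(7,17) (7,14) (15,14) (15,95/6) (14,17)]
4. After y ≤ 20: [(7,17) (7,14) (15,14) (15,95/6) (14,17)]
5. Canonical ring: [(7,14) (15,14) (15,95/6) (14,17) (7,17)]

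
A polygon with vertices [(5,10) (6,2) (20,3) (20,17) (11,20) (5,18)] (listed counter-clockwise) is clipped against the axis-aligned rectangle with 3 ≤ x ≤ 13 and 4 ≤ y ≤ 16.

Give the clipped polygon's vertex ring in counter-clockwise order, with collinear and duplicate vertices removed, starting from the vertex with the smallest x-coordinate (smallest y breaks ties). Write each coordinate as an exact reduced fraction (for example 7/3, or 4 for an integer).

1. After x ≥ 3: [(5,10) (6,2) (20,3) (20,17) (11,20) (5,18)]
2. After x ≤ 13: [(5,10) (6,2) (13,5/2) (13,58/3) (11,20) (5,18)]
3. After y ≥ 4: [(5,10) (23/4,4) (13,4) (13,58/3) (11,20) (5,18)]
4. After y ≤ 16: [(5,16) (5,10) (23/4,4) (13,4) (13,16)]
5. Canonical ring: [(5,10) (23/4,4) (13,4) (13,16) (5,16)]

Clipped polygon: [(5,10) (23/4,4) (13,4) (13,16) (5,16)]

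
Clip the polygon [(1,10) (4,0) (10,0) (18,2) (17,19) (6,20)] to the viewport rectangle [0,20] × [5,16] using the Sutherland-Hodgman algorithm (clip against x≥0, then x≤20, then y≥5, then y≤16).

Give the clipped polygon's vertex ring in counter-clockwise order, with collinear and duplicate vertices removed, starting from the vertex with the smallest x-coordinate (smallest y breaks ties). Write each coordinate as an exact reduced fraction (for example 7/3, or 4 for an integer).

Clipped polygon: [(1,10) (5/2,5) (303/17,5) (292/17,16) (4,16)]

1. After x ≥ 0: [(1,10) (4,0) (10,0) (18,2) (17,19) (6,20)]
2. After x ≤ 20: [(1,10) (4,0) (10,0) (18,2) (17,19) (6,20)]
3. After y ≥ 5: [(1,10) (5/2,5) (303/17,5) (17,19) (6,20)]
4. After y ≤ 16: [(4,16) (1,10) (5/2,5) (303/17,5) (292/17,16)]
5. Canonical ring: [(1,10) (5/2,5) (303/17,5) (292/17,16) (4,16)]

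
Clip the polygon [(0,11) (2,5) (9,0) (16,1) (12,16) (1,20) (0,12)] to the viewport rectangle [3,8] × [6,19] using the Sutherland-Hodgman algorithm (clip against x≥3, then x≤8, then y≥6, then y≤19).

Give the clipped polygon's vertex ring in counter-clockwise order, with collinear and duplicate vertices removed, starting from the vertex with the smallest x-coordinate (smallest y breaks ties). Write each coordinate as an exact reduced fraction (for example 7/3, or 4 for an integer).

Clipped polygon: [(3,6) (8,6) (8,192/11) (15/4,19) (3,19)]

1. After x ≥ 3: [(3,30/7) (9,0) (16,1) (12,16) (3,212/11)]
2. After x ≤ 8: [(3,30/7) (8,5/7) (8,192/11) (3,212/11)]
3. After y ≥ 6: [(3,6) (8,6) (8,192/11) (3,212/11)]
4. After y ≤ 19: [(3,19) (3,6) (8,6) (8,192/11) (15/4,19)]
5. Canonical ring: [(3,6) (8,6) (8,192/11) (15/4,19) (3,19)]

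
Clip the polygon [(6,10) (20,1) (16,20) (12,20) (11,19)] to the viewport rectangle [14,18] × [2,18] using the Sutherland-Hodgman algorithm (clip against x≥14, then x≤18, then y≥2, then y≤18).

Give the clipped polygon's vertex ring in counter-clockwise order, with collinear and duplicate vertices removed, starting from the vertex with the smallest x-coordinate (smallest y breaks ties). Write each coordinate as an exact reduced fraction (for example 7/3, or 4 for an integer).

1. After x ≥ 14: [(14,34/7) (20,1) (16,20) (14,20)]
2. After x ≤ 18: [(14,34/7) (18,16/7) (18,21/2) (16,20) (14,20)]
3. After y ≥ 2: [(14,34/7) (18,16/7) (18,21/2) (16,20) (14,20)]
4. After y ≤ 18: [(14,18) (14,34/7) (18,16/7) (18,21/2) (312/19,18)]
5. Canonical ring: [(14,34/7) (18,16/7) (18,21/2) (312/19,18) (14,18)]

Clipped polygon: [(14,34/7) (18,16/7) (18,21/2) (312/19,18) (14,18)]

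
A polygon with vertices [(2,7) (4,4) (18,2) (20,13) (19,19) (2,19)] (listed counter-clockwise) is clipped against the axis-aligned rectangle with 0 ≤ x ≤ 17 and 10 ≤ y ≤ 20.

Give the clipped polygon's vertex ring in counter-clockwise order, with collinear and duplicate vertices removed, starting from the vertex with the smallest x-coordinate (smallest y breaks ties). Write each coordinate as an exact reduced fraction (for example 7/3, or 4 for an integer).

1. After x ≥ 0: [(2,7) (4,4) (18,2) (20,13) (19,19) (2,19)]
2. After x ≤ 17: [(2,7) (4,4) (17,15/7) (17,19) (2,19)]
3. After y ≥ 10: [(2,10) (17,10) (17,19) (2,19)]
4. After y ≤ 20: [(2,10) (17,10) (17,19) (2,19)]
5. Canonical ring: [(2,10) (17,10) (17,19) (2,19)]

Clipped polygon: [(2,10) (17,10) (17,19) (2,19)]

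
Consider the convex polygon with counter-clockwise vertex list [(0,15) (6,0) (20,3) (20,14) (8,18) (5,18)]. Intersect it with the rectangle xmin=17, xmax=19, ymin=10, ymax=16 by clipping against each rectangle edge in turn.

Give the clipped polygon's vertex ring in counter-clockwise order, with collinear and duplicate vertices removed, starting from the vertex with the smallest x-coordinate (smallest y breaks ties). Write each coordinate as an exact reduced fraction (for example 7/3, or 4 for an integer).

Clipped polygon: [(17,10) (19,10) (19,43/3) (17,15)]

1. After x ≥ 17: [(17,33/14) (20,3) (20,14) (17,15)]
2. After x ≤ 19: [(17,33/14) (19,39/14) (19,43/3) (17,15)]
3. After y ≥ 10: [(17,10) (19,10) (19,43/3) (17,15)]
4. After y ≤ 16: [(17,10) (19,10) (19,43/3) (17,15)]
5. Canonical ring: [(17,10) (19,10) (19,43/3) (17,15)]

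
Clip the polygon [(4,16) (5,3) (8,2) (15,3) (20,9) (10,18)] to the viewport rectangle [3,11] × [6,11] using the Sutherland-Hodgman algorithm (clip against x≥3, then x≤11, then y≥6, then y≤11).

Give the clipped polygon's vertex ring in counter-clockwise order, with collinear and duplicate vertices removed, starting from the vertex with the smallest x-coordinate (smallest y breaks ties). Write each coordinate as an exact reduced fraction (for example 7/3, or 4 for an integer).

1. After x ≥ 3: [(4,16) (5,3) (8,2) (15,3) (20,9) (10,18)]
2. After x ≤ 11: [(4,16) (5,3) (8,2) (11,17/7) (11,171/10) (10,18)]
3. After y ≥ 6: [(4,16) (62/13,6) (11,6) (11,171/10) (10,18)]
4. After y ≤ 11: [(57/13,11) (62/13,6) (11,6) (11,11)]
5. Canonical ring: [(57/13,11) (62/13,6) (11,6) (11,11)]

Clipped polygon: [(57/13,11) (62/13,6) (11,6) (11,11)]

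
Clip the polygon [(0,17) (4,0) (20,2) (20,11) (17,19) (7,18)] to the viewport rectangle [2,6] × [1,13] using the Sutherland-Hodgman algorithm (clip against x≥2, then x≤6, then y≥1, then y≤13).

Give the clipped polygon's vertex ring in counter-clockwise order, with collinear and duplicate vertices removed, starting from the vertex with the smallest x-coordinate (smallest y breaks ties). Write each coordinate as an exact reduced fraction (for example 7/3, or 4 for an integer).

Clipped polygon: [(2,17/2) (64/17,1) (6,1) (6,13) (2,13)]

1. After x ≥ 2: [(2,121/7) (2,17/2) (4,0) (20,2) (20,11) (17,19) (7,18)]
2. After x ≤ 6: [(6,125/7) (2,121/7) (2,17/2) (4,0) (6,1/4)]
3. After y ≥ 1: [(6,1) (6,125/7) (2,121/7) (2,17/2) (64/17,1)]
4. After y ≤ 13: [(6,1) (6,13) (2,13) (2,17/2) (64/17,1)]
5. Canonical ring: [(2,17/2) (64/17,1) (6,1) (6,13) (2,13)]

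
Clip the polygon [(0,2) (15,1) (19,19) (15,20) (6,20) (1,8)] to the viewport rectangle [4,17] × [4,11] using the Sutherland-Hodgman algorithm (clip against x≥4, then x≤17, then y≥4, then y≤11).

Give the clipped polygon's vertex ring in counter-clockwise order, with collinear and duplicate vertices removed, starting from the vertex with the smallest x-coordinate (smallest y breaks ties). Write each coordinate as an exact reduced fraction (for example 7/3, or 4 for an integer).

1. After x ≥ 4: [(4,26/15) (15,1) (19,19) (15,20) (6,20) (4,76/5)]
2. After x ≤ 17: [(4,26/15) (15,1) (17,10) (17,39/2) (15,20) (6,20) (4,76/5)]
3. After y ≥ 4: [(4,4) (47/3,4) (17,10) (17,39/2) (15,20) (6,20) (4,76/5)]
4. After y ≤ 11: [(4,11) (4,4) (47/3,4) (17,10) (17,11)]
5. Canonical ring: [(4,4) (47/3,4) (17,10) (17,11) (4,11)]

Clipped polygon: [(4,4) (47/3,4) (17,10) (17,11) (4,11)]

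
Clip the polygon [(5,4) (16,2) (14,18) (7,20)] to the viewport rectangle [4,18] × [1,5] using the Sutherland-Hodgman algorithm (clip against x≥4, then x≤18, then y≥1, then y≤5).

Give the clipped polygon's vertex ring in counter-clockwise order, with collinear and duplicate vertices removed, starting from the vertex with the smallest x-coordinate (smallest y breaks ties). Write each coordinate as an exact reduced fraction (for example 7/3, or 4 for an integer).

Clipped polygon: [(5,4) (16,2) (125/8,5) (41/8,5)]

1. After x ≥ 4: [(5,4) (16,2) (14,18) (7,20)]
2. After x ≤ 18: [(5,4) (16,2) (14,18) (7,20)]
3. After y ≥ 1: [(5,4) (16,2) (14,18) (7,20)]
4. After y ≤ 5: [(41/8,5) (5,4) (16,2) (125/8,5)]
5. Canonical ring: [(5,4) (16,2) (125/8,5) (41/8,5)]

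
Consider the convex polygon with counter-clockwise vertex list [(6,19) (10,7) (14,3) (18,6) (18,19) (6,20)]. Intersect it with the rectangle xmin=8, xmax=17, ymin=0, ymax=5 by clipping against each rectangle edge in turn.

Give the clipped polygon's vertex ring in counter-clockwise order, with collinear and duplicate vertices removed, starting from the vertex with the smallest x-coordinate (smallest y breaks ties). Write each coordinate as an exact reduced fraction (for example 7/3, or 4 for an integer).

Clipped polygon: [(12,5) (14,3) (50/3,5)]

1. After x ≥ 8: [(8,13) (10,7) (14,3) (18,6) (18,19) (8,119/6)]
2. After x ≤ 17: [(8,13) (10,7) (14,3) (17,21/4) (17,229/12) (8,119/6)]
3. After y ≥ 0: [(8,13) (10,7) (14,3) (17,21/4) (17,229/12) (8,119/6)]
4. After y ≤ 5: [(12,5) (14,3) (50/3,5)]
5. Canonical ring: [(12,5) (14,3) (50/3,5)]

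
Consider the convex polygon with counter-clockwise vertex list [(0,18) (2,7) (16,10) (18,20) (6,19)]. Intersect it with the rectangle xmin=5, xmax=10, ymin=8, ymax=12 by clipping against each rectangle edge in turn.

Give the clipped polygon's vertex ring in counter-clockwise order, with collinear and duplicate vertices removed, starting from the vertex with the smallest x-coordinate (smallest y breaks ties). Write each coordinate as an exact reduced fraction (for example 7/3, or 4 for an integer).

1. After x ≥ 5: [(5,113/6) (5,107/14) (16,10) (18,20) (6,19)]
2. After x ≤ 10: [(5,113/6) (5,107/14) (10,61/7) (10,58/3) (6,19)]
3. After y ≥ 8: [(5,113/6) (5,8) (20/3,8) (10,61/7) (10,58/3) (6,19)]
4. After y ≤ 12: [(5,12) (5,8) (20/3,8) (10,61/7) (10,12)]
5. Canonical ring: [(5,8) (20/3,8) (10,61/7) (10,12) (5,12)]

Clipped polygon: [(5,8) (20/3,8) (10,61/7) (10,12) (5,12)]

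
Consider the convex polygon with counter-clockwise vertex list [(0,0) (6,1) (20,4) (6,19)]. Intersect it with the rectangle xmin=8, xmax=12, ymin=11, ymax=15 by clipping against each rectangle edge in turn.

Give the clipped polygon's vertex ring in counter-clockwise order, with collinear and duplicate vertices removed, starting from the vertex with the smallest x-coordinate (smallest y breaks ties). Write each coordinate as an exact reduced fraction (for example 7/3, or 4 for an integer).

1. After x ≥ 8: [(8,10/7) (20,4) (8,118/7)]
2. After x ≤ 12: [(8,10/7) (12,16/7) (12,88/7) (8,118/7)]
3. After y ≥ 11: [(8,11) (12,11) (12,88/7) (8,118/7)]
4. After y ≤ 15: [(8,15) (8,11) (12,11) (12,88/7) (146/15,15)]
5. Canonical ring: [(8,11) (12,11) (12,88/7) (146/15,15) (8,15)]

Clipped polygon: [(8,11) (12,11) (12,88/7) (146/15,15) (8,15)]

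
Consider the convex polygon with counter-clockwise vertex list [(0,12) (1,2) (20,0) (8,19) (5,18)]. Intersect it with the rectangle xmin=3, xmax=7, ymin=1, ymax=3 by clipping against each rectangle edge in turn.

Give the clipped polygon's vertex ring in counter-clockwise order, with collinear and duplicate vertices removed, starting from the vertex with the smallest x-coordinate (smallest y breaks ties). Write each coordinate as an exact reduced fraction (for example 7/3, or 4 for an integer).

Clipped polygon: [(3,34/19) (7,26/19) (7,3) (3,3)]

1. After x ≥ 3: [(3,78/5) (3,34/19) (20,0) (8,19) (5,18)]
2. After x ≤ 7: [(3,78/5) (3,34/19) (7,26/19) (7,56/3) (5,18)]
3. After y ≥ 1: [(3,78/5) (3,34/19) (7,26/19) (7,56/3) (5,18)]
4. After y ≤ 3: [(3,3) (3,34/19) (7,26/19) (7,3)]
5. Canonical ring: [(3,34/19) (7,26/19) (7,3) (3,3)]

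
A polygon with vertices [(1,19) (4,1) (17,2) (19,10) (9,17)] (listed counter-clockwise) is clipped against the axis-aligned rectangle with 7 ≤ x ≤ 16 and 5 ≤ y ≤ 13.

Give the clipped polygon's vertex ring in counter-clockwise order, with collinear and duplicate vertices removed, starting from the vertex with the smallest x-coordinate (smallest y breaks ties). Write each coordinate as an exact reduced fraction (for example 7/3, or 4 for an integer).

Clipped polygon: [(7,5) (16,5) (16,121/10) (103/7,13) (7,13)]

1. After x ≥ 7: [(7,35/2) (7,16/13) (17,2) (19,10) (9,17)]
2. After x ≤ 16: [(7,35/2) (7,16/13) (16,25/13) (16,121/10) (9,17)]
3. After y ≥ 5: [(7,35/2) (7,5) (16,5) (16,121/10) (9,17)]
4. After y ≤ 13: [(7,13) (7,5) (16,5) (16,121/10) (103/7,13)]
5. Canonical ring: [(7,5) (16,5) (16,121/10) (103/7,13) (7,13)]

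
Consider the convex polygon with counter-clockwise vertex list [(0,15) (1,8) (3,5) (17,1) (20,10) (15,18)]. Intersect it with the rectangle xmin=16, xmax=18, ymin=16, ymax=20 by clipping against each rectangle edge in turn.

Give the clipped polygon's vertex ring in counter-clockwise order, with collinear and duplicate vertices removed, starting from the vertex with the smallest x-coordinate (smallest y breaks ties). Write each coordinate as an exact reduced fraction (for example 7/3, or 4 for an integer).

Clipped polygon: [(16,16) (65/4,16) (16,82/5)]

1. After x ≥ 16: [(16,9/7) (17,1) (20,10) (16,82/5)]
2. After x ≤ 18: [(16,9/7) (17,1) (18,4) (18,66/5) (16,82/5)]
3. After y ≥ 16: [(16,16) (65/4,16) (16,82/5)]
4. After y ≤ 20: [(16,16) (65/4,16) (16,82/5)]
5. Canonical ring: [(16,16) (65/4,16) (16,82/5)]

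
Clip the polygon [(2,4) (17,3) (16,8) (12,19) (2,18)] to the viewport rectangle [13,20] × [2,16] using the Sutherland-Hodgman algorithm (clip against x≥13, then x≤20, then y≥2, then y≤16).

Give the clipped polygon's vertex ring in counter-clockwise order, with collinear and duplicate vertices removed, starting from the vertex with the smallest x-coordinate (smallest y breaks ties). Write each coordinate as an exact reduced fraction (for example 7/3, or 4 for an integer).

1. After x ≥ 13: [(13,49/15) (17,3) (16,8) (13,65/4)]
2. After x ≤ 20: [(13,49/15) (17,3) (16,8) (13,65/4)]
3. After y ≥ 2: [(13,49/15) (17,3) (16,8) (13,65/4)]
4. After y ≤ 16: [(13,16) (13,49/15) (17,3) (16,8) (144/11,16)]
5. Canonical ring: [(13,49/15) (17,3) (16,8) (144/11,16) (13,16)]

Clipped polygon: [(13,49/15) (17,3) (16,8) (144/11,16) (13,16)]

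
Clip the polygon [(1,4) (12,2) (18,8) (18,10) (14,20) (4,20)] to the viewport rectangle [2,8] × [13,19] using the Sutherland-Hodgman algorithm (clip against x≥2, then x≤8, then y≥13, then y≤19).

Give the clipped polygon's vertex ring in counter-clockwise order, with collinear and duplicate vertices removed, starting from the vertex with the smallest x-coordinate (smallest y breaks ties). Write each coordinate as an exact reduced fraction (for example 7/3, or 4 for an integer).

Clipped polygon: [(43/16,13) (8,13) (8,19) (61/16,19)]

1. After x ≥ 2: [(2,28/3) (2,42/11) (12,2) (18,8) (18,10) (14,20) (4,20)]
2. After x ≤ 8: [(2,28/3) (2,42/11) (8,30/11) (8,20) (4,20)]
3. After y ≥ 13: [(43/16,13) (8,13) (8,20) (4,20)]
4. After y ≤ 19: [(61/16,19) (43/16,13) (8,13) (8,19)]
5. Canonical ring: [(43/16,13) (8,13) (8,19) (61/16,19)]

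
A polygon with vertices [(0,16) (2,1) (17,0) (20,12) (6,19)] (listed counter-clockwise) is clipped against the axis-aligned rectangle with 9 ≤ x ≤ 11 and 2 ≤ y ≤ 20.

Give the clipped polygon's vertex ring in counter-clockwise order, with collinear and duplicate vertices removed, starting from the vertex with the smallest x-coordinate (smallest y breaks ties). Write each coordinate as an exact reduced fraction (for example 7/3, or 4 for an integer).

Clipped polygon: [(9,2) (11,2) (11,33/2) (9,35/2)]

1. After x ≥ 9: [(9,8/15) (17,0) (20,12) (9,35/2)]
2. After x ≤ 11: [(9,8/15) (11,2/5) (11,33/2) (9,35/2)]
3. After y ≥ 2: [(9,2) (11,2) (11,33/2) (9,35/2)]
4. After y ≤ 20: [(9,2) (11,2) (11,33/2) (9,35/2)]
5. Canonical ring: [(9,2) (11,2) (11,33/2) (9,35/2)]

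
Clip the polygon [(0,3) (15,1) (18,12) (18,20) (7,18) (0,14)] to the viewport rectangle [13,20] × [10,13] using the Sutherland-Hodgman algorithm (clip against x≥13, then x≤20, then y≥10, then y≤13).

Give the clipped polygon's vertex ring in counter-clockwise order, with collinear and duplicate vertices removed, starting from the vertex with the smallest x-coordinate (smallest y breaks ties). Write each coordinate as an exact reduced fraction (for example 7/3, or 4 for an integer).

Clipped polygon: [(13,10) (192/11,10) (18,12) (18,13) (13,13)]

1. After x ≥ 13: [(13,19/15) (15,1) (18,12) (18,20) (13,210/11)]
2. After x ≤ 20: [(13,19/15) (15,1) (18,12) (18,20) (13,210/11)]
3. After y ≥ 10: [(13,10) (192/11,10) (18,12) (18,20) (13,210/11)]
4. After y ≤ 13: [(13,13) (13,10) (192/11,10) (18,12) (18,13)]
5. Canonical ring: [(13,10) (192/11,10) (18,12) (18,13) (13,13)]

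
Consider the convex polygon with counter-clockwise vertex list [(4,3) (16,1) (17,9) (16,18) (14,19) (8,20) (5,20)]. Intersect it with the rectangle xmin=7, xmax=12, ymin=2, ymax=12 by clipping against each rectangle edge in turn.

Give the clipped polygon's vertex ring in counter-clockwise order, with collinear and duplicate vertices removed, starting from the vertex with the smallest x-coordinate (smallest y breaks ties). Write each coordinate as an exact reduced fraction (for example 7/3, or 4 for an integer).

Clipped polygon: [(7,5/2) (10,2) (12,2) (12,12) (7,12)]

1. After x ≥ 7: [(7,5/2) (16,1) (17,9) (16,18) (14,19) (8,20) (7,20)]
2. After x ≤ 12: [(7,5/2) (12,5/3) (12,58/3) (8,20) (7,20)]
3. After y ≥ 2: [(7,5/2) (10,2) (12,2) (12,58/3) (8,20) (7,20)]
4. After y ≤ 12: [(7,12) (7,5/2) (10,2) (12,2) (12,12)]
5. Canonical ring: [(7,5/2) (10,2) (12,2) (12,12) (7,12)]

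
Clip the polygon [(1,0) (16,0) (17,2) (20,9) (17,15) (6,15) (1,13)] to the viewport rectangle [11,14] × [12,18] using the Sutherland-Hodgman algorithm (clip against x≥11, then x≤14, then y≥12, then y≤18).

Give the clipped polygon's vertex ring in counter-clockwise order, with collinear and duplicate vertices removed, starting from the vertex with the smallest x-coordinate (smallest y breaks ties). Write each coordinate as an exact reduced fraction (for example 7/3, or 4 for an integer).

1. After x ≥ 11: [(11,0) (16,0) (17,2) (20,9) (17,15) (11,15)]
2. After x ≤ 14: [(11,0) (14,0) (14,15) (11,15)]
3. After y ≥ 12: [(11,12) (14,12) (14,15) (11,15)]
4. After y ≤ 18: [(11,12) (14,12) (14,15) (11,15)]
5. Canonical ring: [(11,12) (14,12) (14,15) (11,15)]

Clipped polygon: [(11,12) (14,12) (14,15) (11,15)]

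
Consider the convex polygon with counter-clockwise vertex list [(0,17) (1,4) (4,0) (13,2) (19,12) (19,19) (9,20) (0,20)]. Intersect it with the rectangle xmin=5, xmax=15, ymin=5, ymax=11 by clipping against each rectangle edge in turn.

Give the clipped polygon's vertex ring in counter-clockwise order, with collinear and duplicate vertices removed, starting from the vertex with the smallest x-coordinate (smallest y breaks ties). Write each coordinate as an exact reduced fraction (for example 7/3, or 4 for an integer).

Clipped polygon: [(5,5) (74/5,5) (15,16/3) (15,11) (5,11)]

1. After x ≥ 5: [(5,2/9) (13,2) (19,12) (19,19) (9,20) (5,20)]
2. After x ≤ 15: [(5,2/9) (13,2) (15,16/3) (15,97/5) (9,20) (5,20)]
3. After y ≥ 5: [(5,5) (74/5,5) (15,16/3) (15,97/5) (9,20) (5,20)]
4. After y ≤ 11: [(5,11) (5,5) (74/5,5) (15,16/3) (15,11)]
5. Canonical ring: [(5,5) (74/5,5) (15,16/3) (15,11) (5,11)]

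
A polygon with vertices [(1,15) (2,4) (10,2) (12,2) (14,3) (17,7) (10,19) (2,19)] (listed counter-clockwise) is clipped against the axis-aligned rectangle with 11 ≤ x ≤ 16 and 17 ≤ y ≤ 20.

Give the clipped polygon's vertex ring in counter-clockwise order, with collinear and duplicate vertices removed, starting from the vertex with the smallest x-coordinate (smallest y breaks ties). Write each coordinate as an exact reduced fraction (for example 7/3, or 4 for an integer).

1. After x ≥ 11: [(11,2) (12,2) (14,3) (17,7) (11,121/7)]
2. After x ≤ 16: [(11,2) (12,2) (14,3) (16,17/3) (16,61/7) (11,121/7)]
3. After y ≥ 17: [(11,17) (67/6,17) (11,121/7)]
4. After y ≤ 20: [(11,17) (67/6,17) (11,121/7)]
5. Canonical ring: [(11,17) (67/6,17) (11,121/7)]

Clipped polygon: [(11,17) (67/6,17) (11,121/7)]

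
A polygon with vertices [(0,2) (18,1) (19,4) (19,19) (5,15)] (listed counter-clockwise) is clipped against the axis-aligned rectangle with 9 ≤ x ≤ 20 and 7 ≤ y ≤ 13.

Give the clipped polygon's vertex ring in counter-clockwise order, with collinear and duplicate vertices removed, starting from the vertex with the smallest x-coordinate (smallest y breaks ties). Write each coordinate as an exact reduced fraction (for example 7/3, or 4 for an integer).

Clipped polygon: [(9,7) (19,7) (19,13) (9,13)]

1. After x ≥ 9: [(9,3/2) (18,1) (19,4) (19,19) (9,113/7)]
2. After x ≤ 20: [(9,3/2) (18,1) (19,4) (19,19) (9,113/7)]
3. After y ≥ 7: [(9,7) (19,7) (19,19) (9,113/7)]
4. After y ≤ 13: [(9,13) (9,7) (19,7) (19,13)]
5. Canonical ring: [(9,7) (19,7) (19,13) (9,13)]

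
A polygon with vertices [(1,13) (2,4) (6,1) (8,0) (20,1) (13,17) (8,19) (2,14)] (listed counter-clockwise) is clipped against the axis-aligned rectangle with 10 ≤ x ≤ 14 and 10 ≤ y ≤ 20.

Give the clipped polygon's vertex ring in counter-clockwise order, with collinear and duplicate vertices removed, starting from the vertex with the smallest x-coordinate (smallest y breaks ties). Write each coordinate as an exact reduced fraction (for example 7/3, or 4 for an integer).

1. After x ≥ 10: [(10,1/6) (20,1) (13,17) (10,91/5)]
2. After x ≤ 14: [(10,1/6) (14,1/2) (14,103/7) (13,17) (10,91/5)]
3. After y ≥ 10: [(10,10) (14,10) (14,103/7) (13,17) (10,91/5)]
4. After y ≤ 20: [(10,10) (14,10) (14,103/7) (13,17) (10,91/5)]
5. Canonical ring: [(10,10) (14,10) (14,103/7) (13,17) (10,91/5)]

Clipped polygon: [(10,10) (14,10) (14,103/7) (13,17) (10,91/5)]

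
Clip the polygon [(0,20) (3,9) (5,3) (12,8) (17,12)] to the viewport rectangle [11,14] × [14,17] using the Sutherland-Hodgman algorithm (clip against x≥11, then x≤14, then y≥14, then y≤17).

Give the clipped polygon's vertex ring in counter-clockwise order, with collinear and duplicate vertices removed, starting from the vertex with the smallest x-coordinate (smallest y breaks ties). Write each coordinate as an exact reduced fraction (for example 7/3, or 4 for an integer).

1. After x ≥ 11: [(11,252/17) (11,51/7) (12,8) (17,12)]
2. After x ≤ 14: [(14,228/17) (11,252/17) (11,51/7) (12,8) (14,48/5)]
3. After y ≥ 14: [(51/4,14) (11,252/17) (11,14)]
4. After y ≤ 17: [(51/4,14) (11,252/17) (11,14)]
5. Canonical ring: [(11,14) (51/4,14) (11,252/17)]

Clipped polygon: [(11,14) (51/4,14) (11,252/17)]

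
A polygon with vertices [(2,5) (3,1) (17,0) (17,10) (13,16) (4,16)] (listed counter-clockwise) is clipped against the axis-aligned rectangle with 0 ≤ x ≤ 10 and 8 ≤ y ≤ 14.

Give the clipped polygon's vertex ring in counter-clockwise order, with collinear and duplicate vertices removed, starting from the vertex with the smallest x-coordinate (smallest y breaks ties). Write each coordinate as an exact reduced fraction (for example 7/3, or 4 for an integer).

1. After x ≥ 0: [(2,5) (3,1) (17,0) (17,10) (13,16) (4,16)]
2. After x ≤ 10: [(2,5) (3,1) (10,1/2) (10,16) (4,16)]
3. After y ≥ 8: [(28/11,8) (10,8) (10,16) (4,16)]
4. After y ≤ 14: [(40/11,14) (28/11,8) (10,8) (10,14)]
5. Canonical ring: [(28/11,8) (10,8) (10,14) (40/11,14)]

Clipped polygon: [(28/11,8) (10,8) (10,14) (40/11,14)]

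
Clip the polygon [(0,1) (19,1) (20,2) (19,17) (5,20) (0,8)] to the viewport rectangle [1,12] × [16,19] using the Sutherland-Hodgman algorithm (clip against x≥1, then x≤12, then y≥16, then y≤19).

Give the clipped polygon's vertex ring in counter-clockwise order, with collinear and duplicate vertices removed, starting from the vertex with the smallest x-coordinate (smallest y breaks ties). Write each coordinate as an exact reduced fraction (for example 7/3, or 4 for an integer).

Clipped polygon: [(10/3,16) (12,16) (12,37/2) (29/3,19) (55/12,19)]

1. After x ≥ 1: [(1,1) (19,1) (20,2) (19,17) (5,20) (1,52/5)]
2. After x ≤ 12: [(1,1) (12,1) (12,37/2) (5,20) (1,52/5)]
3. After y ≥ 16: [(12,16) (12,37/2) (5,20) (10/3,16)]
4. After y ≤ 19: [(12,16) (12,37/2) (29/3,19) (55/12,19) (10/3,16)]
5. Canonical ring: [(10/3,16) (12,16) (12,37/2) (29/3,19) (55/12,19)]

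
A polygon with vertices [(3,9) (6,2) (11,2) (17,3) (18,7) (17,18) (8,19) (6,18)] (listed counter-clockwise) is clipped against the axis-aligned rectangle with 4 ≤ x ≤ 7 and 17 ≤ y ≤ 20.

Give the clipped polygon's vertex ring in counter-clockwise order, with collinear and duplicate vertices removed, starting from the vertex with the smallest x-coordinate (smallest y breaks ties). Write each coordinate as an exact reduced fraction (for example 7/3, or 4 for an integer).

1. After x ≥ 4: [(4,12) (4,20/3) (6,2) (11,2) (17,3) (18,7) (17,18) (8,19) (6,18)]
2. After x ≤ 7: [(4,12) (4,20/3) (6,2) (7,2) (7,37/2) (6,18)]
3. After y ≥ 17: [(17/3,17) (7,17) (7,37/2) (6,18)]
4. After y ≤ 20: [(17/3,17) (7,17) (7,37/2) (6,18)]
5. Canonical ring: [(17/3,17) (7,17) (7,37/2) (6,18)]

Clipped polygon: [(17/3,17) (7,17) (7,37/2) (6,18)]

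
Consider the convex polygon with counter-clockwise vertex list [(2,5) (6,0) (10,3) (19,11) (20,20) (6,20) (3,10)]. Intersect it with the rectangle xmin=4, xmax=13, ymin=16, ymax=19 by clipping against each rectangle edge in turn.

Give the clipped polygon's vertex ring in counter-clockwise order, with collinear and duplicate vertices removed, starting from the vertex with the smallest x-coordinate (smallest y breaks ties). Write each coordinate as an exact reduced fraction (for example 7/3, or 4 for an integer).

Clipped polygon: [(24/5,16) (13,16) (13,19) (57/10,19)]

1. After x ≥ 4: [(4,5/2) (6,0) (10,3) (19,11) (20,20) (6,20) (4,40/3)]
2. After x ≤ 13: [(4,5/2) (6,0) (10,3) (13,17/3) (13,20) (6,20) (4,40/3)]
3. After y ≥ 16: [(13,16) (13,20) (6,20) (24/5,16)]
4. After y ≤ 19: [(13,16) (13,19) (57/10,19) (24/5,16)]
5. Canonical ring: [(24/5,16) (13,16) (13,19) (57/10,19)]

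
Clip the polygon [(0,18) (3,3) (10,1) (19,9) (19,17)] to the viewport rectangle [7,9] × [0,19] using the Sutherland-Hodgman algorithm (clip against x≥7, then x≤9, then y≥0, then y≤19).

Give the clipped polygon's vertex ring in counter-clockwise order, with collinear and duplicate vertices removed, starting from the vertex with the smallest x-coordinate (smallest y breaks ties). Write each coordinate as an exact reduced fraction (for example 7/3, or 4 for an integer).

1. After x ≥ 7: [(7,335/19) (7,13/7) (10,1) (19,9) (19,17)]
2. After x ≤ 9: [(9,333/19) (7,335/19) (7,13/7) (9,9/7)]
3. After y ≥ 0: [(9,333/19) (7,335/19) (7,13/7) (9,9/7)]
4. After y ≤ 19: [(9,333/19) (7,335/19) (7,13/7) (9,9/7)]
5. Canonical ring: [(7,13/7) (9,9/7) (9,333/19) (7,335/19)]

Clipped polygon: [(7,13/7) (9,9/7) (9,333/19) (7,335/19)]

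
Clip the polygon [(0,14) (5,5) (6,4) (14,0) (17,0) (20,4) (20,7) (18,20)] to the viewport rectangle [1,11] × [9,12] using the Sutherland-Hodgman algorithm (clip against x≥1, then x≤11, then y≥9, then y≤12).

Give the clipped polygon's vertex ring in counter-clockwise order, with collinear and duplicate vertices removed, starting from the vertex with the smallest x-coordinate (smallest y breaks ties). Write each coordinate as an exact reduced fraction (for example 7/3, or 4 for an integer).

1. After x ≥ 1: [(1,43/3) (1,61/5) (5,5) (6,4) (14,0) (17,0) (20,4) (20,7) (18,20)]
2. After x ≤ 11: [(11,53/3) (1,43/3) (1,61/5) (5,5) (6,4) (11,3/2)]
3. After y ≥ 9: [(11,9) (11,53/3) (1,43/3) (1,61/5) (25/9,9)]
4. After y ≤ 12: [(11,9) (11,12) (10/9,12) (25/9,9)]
5. Canonical ring: [(10/9,12) (25/9,9) (11,9) (11,12)]

Clipped polygon: [(10/9,12) (25/9,9) (11,9) (11,12)]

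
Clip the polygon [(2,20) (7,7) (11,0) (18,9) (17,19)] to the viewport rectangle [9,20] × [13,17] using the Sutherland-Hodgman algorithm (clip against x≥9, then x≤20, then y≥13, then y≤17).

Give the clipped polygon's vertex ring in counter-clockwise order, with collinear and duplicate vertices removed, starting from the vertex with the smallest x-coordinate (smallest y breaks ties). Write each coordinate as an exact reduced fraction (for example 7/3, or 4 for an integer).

Clipped polygon: [(9,13) (88/5,13) (86/5,17) (9,17)]

1. After x ≥ 9: [(9,293/15) (9,7/2) (11,0) (18,9) (17,19)]
2. After x ≤ 20: [(9,293/15) (9,7/2) (11,0) (18,9) (17,19)]
3. After y ≥ 13: [(9,293/15) (9,13) (88/5,13) (17,19)]
4. After y ≤ 17: [(9,17) (9,13) (88/5,13) (86/5,17)]
5. Canonical ring: [(9,13) (88/5,13) (86/5,17) (9,17)]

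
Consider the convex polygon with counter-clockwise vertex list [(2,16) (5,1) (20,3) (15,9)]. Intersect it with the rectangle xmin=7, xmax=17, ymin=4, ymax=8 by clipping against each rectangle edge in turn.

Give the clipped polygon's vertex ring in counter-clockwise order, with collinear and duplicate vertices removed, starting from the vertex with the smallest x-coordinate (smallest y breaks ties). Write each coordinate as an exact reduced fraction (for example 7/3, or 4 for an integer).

1. After x ≥ 7: [(7,173/13) (7,19/15) (20,3) (15,9)]
2. After x ≤ 17: [(7,173/13) (7,19/15) (17,13/5) (17,33/5) (15,9)]
3. After y ≥ 4: [(7,173/13) (7,4) (17,4) (17,33/5) (15,9)]
4. After y ≤ 8: [(7,8) (7,4) (17,4) (17,33/5) (95/6,8)]
5. Canonical ring: [(7,4) (17,4) (17,33/5) (95/6,8) (7,8)]

Clipped polygon: [(7,4) (17,4) (17,33/5) (95/6,8) (7,8)]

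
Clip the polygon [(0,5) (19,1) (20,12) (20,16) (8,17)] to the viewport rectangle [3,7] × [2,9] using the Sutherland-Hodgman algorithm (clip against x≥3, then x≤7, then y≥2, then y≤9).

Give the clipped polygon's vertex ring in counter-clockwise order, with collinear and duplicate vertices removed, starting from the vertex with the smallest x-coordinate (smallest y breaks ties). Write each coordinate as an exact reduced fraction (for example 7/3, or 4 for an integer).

Clipped polygon: [(3,83/19) (7,67/19) (7,9) (3,9)]

1. After x ≥ 3: [(3,19/2) (3,83/19) (19,1) (20,12) (20,16) (8,17)]
2. After x ≤ 7: [(7,31/2) (3,19/2) (3,83/19) (7,67/19)]
3. After y ≥ 2: [(7,31/2) (3,19/2) (3,83/19) (7,67/19)]
4. After y ≤ 9: [(7,9) (3,9) (3,83/19) (7,67/19)]
5. Canonical ring: [(3,83/19) (7,67/19) (7,9) (3,9)]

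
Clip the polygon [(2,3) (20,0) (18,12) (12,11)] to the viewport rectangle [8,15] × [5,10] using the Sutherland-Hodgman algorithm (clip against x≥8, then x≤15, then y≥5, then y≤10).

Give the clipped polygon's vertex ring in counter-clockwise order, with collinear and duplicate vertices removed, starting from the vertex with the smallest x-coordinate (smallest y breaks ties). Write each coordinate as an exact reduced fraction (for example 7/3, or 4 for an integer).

1. After x ≥ 8: [(8,39/5) (8,2) (20,0) (18,12) (12,11)]
2. After x ≤ 15: [(8,39/5) (8,2) (15,5/6) (15,23/2) (12,11)]
3. After y ≥ 5: [(8,39/5) (8,5) (15,5) (15,23/2) (12,11)]
4. After y ≤ 10: [(43/4,10) (8,39/5) (8,5) (15,5) (15,10)]
5. Canonical ring: [(8,5) (15,5) (15,10) (43/4,10) (8,39/5)]

Clipped polygon: [(8,5) (15,5) (15,10) (43/4,10) (8,39/5)]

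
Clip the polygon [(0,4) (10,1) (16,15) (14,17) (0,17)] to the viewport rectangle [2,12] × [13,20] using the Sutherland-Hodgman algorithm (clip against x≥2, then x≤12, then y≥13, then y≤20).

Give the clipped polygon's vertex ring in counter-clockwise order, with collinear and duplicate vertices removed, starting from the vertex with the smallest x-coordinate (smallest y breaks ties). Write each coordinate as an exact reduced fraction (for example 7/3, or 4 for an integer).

1. After x ≥ 2: [(2,17/5) (10,1) (16,15) (14,17) (2,17)]
2. After x ≤ 12: [(2,17/5) (10,1) (12,17/3) (12,17) (2,17)]
3. After y ≥ 13: [(2,13) (12,13) (12,17) (2,17)]
4. After y ≤ 20: [(2,13) (12,13) (12,17) (2,17)]
5. Canonical ring: [(2,13) (12,13) (12,17) (2,17)]

Clipped polygon: [(2,13) (12,13) (12,17) (2,17)]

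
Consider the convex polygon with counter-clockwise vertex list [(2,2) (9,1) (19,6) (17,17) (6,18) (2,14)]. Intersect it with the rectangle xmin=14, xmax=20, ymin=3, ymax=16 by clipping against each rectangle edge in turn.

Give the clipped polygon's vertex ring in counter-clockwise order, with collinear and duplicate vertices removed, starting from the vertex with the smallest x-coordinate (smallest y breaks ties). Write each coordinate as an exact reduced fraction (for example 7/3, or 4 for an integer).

Clipped polygon: [(14,7/2) (19,6) (189/11,16) (14,16)]

1. After x ≥ 14: [(14,7/2) (19,6) (17,17) (14,190/11)]
2. After x ≤ 20: [(14,7/2) (19,6) (17,17) (14,190/11)]
3. After y ≥ 3: [(14,7/2) (19,6) (17,17) (14,190/11)]
4. After y ≤ 16: [(14,16) (14,7/2) (19,6) (189/11,16)]
5. Canonical ring: [(14,7/2) (19,6) (189/11,16) (14,16)]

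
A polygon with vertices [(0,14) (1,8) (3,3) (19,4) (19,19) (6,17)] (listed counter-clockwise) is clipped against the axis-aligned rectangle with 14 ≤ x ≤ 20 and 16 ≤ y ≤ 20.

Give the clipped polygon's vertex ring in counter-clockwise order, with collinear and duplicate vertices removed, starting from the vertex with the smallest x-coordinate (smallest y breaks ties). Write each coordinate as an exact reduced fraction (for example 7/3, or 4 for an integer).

Clipped polygon: [(14,16) (19,16) (19,19) (14,237/13)]

1. After x ≥ 14: [(14,59/16) (19,4) (19,19) (14,237/13)]
2. After x ≤ 20: [(14,59/16) (19,4) (19,19) (14,237/13)]
3. After y ≥ 16: [(14,16) (19,16) (19,19) (14,237/13)]
4. After y ≤ 20: [(14,16) (19,16) (19,19) (14,237/13)]
5. Canonical ring: [(14,16) (19,16) (19,19) (14,237/13)]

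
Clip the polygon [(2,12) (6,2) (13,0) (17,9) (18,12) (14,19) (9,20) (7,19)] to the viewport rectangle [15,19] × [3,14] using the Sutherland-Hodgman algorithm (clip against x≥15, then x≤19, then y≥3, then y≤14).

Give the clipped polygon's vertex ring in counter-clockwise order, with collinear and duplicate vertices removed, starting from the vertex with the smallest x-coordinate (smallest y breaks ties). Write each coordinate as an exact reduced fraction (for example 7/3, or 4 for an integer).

1. After x ≥ 15: [(15,9/2) (17,9) (18,12) (15,69/4)]
2. After x ≤ 19: [(15,9/2) (17,9) (18,12) (15,69/4)]
3. After y ≥ 3: [(15,9/2) (17,9) (18,12) (15,69/4)]
4. After y ≤ 14: [(15,14) (15,9/2) (17,9) (18,12) (118/7,14)]
5. Canonical ring: [(15,9/2) (17,9) (18,12) (118/7,14) (15,14)]

Clipped polygon: [(15,9/2) (17,9) (18,12) (118/7,14) (15,14)]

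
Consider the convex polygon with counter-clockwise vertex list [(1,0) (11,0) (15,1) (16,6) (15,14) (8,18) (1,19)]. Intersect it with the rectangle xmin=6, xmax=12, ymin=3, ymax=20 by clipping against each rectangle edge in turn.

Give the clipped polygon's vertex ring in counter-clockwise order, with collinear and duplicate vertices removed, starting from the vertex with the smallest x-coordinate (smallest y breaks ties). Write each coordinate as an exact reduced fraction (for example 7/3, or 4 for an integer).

Clipped polygon: [(6,3) (12,3) (12,110/7) (8,18) (6,128/7)]

1. After x ≥ 6: [(6,0) (11,0) (15,1) (16,6) (15,14) (8,18) (6,128/7)]
2. After x ≤ 12: [(6,0) (11,0) (12,1/4) (12,110/7) (8,18) (6,128/7)]
3. After y ≥ 3: [(6,3) (12,3) (12,110/7) (8,18) (6,128/7)]
4. After y ≤ 20: [(6,3) (12,3) (12,110/7) (8,18) (6,128/7)]
5. Canonical ring: [(6,3) (12,3) (12,110/7) (8,18) (6,128/7)]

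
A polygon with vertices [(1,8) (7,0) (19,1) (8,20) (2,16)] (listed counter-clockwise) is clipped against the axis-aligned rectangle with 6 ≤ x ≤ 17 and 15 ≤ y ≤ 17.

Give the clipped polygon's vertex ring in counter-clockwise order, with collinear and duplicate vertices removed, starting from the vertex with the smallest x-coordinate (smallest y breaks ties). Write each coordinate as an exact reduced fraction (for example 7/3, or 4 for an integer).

1. After x ≥ 6: [(6,4/3) (7,0) (19,1) (8,20) (6,56/3)]
2. After x ≤ 17: [(6,4/3) (7,0) (17,5/6) (17,49/11) (8,20) (6,56/3)]
3. After y ≥ 15: [(6,15) (207/19,15) (8,20) (6,56/3)]
4. After y ≤ 17: [(6,17) (6,15) (207/19,15) (185/19,17)]
5. Canonical ring: [(6,15) (207/19,15) (185/19,17) (6,17)]

Clipped polygon: [(6,15) (207/19,15) (185/19,17) (6,17)]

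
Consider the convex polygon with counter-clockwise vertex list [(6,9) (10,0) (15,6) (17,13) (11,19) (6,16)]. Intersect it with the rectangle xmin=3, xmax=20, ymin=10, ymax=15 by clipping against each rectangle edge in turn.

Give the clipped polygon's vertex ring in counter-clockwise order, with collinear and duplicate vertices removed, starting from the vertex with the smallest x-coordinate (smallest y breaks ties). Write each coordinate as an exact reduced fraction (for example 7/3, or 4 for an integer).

Clipped polygon: [(6,10) (113/7,10) (17,13) (15,15) (6,15)]

1. After x ≥ 3: [(6,9) (10,0) (15,6) (17,13) (11,19) (6,16)]
2. After x ≤ 20: [(6,9) (10,0) (15,6) (17,13) (11,19) (6,16)]
3. After y ≥ 10: [(6,10) (113/7,10) (17,13) (11,19) (6,16)]
4. After y ≤ 15: [(6,15) (6,10) (113/7,10) (17,13) (15,15)]
5. Canonical ring: [(6,10) (113/7,10) (17,13) (15,15) (6,15)]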